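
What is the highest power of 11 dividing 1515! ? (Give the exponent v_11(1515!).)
v_11(1515!) = 150

Legendre's formula: v_p(n!) = Σ_{k ≥ 1} ⌊n / p^k⌋. For p = 11, n = 1515, the terms are:
  ⌊1515/11^1⌋ = ⌊1515/11⌋ = 137
  ⌊1515/11^2⌋ = ⌊1515/121⌋ = 12
  ⌊1515/11^3⌋ = ⌊1515/1331⌋ = 1
(the next term ⌊1515/11^4⌋ = 0, terminating the sum). Summing: v_11(1515!) = 137 + 12 + 1 = 150.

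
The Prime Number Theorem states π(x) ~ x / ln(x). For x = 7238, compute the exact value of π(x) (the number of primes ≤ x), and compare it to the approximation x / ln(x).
π(7238) = 925;  x/ln(x) ≈ 814.44;  relative error ≈ 11.95%.

Directly count primes up to 7238: π(7238) = 925. The PNT approximation gives 7238/ln(7238) ≈ 7238/8.88710 ≈ 814.44. Relative error (π(x) − x/ln(x)) / π(x) ≈ 11.95%; the approximation is known to undercount slightly (Li(x) is a better estimate).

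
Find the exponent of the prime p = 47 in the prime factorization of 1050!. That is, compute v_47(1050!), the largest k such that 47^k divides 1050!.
v_47(1050!) = 22

Legendre's formula: v_p(n!) = Σ_{k ≥ 1} ⌊n / p^k⌋. For p = 47, n = 1050, the terms are:
  ⌊1050/47^1⌋ = ⌊1050/47⌋ = 22
(the next term ⌊1050/47^2⌋ = 0, terminating the sum). Summing: v_47(1050!) = 22 = 22.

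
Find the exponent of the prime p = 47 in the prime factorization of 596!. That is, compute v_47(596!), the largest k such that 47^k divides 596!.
v_47(596!) = 12

Legendre's formula: v_p(n!) = Σ_{k ≥ 1} ⌊n / p^k⌋. For p = 47, n = 596, the terms are:
  ⌊596/47^1⌋ = ⌊596/47⌋ = 12
(the next term ⌊596/47^2⌋ = 0, terminating the sum). Summing: v_47(596!) = 12 = 12.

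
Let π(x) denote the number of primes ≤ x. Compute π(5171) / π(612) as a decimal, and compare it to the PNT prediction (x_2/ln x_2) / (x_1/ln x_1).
π(5171)/π(612) = 689/111 ≈ 6.2072;  PNT prediction ≈ 6.3406.

π(612) = 111 and π(5171) = 689, so π(5171)/π(612) ≈ 6.2072. The PNT-predicted ratio is (5171/ln(5171)) / (612/ln(612)) ≈ 6.3406. The two agree to within a few percent, as expected.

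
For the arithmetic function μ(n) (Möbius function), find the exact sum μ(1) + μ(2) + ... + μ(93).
Σ_{n ≤ 93} μ(n) = 0

Compute μ(n) for each 1 ≤ n ≤ 93: μ(1) = 1, μ(2) = -1, μ(3) = -1, μ(4) = 0, μ(5) = -1, μ(6) = 1, μ(7) = -1, μ(8) = 0, μ(9) = 0, μ(10) = 1, μ(11) = -1, μ(12) = 0, μ(13) = -1, μ(14) = 1, μ(15) = 1, μ(16) = 0, μ(17) = -1, μ(18) = 0, μ(19) = -1, μ(20) = 0, μ(21) = 1, μ(22) = 1, μ(23) = -1, μ(24) = 0, μ(25) = 0, μ(26) = 1, μ(27) = 0, μ(28) = 0, μ(29) = -1, μ(30) = -1, μ(31) = -1, μ(32) = 0, μ(33) = 1, μ(34) = 1, μ(35) = 1, μ(36) = 0, μ(37) = -1, μ(38) = 1, μ(39) = 1, μ(40) = 0, μ(41) = -1, μ(42) = -1, μ(43) = -1, μ(44) = 0, μ(45) = 0, μ(46) = 1, μ(47) = -1, μ(48) = 0, μ(49) = 0, μ(50) = 0, μ(51) = 1, μ(52) = 0, μ(53) = -1, μ(54) = 0, μ(55) = 1, μ(56) = 0, μ(57) = 1, μ(58) = 1, μ(59) = -1, μ(60) = 0, μ(61) = -1, μ(62) = 1, μ(63) = 0, μ(64) = 0, μ(65) = 1, μ(66) = -1, μ(67) = -1, μ(68) = 0, μ(69) = 1, μ(70) = -1, μ(71) = -1, μ(72) = 0, μ(73) = -1, μ(74) = 1, μ(75) = 0, μ(76) = 0, μ(77) = 1, μ(78) = -1, μ(79) = -1, μ(80) = 0, μ(81) = 0, μ(82) = 1, μ(83) = -1, μ(84) = 0, μ(85) = 1, μ(86) = 1, μ(87) = 1, μ(88) = 0, μ(89) = -1, μ(90) = 0, μ(91) = 1, μ(92) = 0, μ(93) = 1. Summing all 93 values: 0. (Mertens function M(x) = Σ_{n ≤ x} μ(n); on average M(x) should be small (PNT ⟺ M(x) = o(x)).)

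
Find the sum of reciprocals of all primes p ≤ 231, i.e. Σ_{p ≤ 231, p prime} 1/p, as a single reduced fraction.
Σ 1/p = 37527519788898476695193360507423991967783840502510585362878348092116031948860199524739442233/19078266889580195013601891820992757757219839668357012055907516904309700014933909014729740190

π(231) = 50, so the primes ≤ 231 are [2, 3, 5, 7, 11, 13, 17, 19, 23, 29, 31, 37, 41, 43, 47, 53, 59, 61, 67, 71, 73, 79, 83, 89, 97, 101, 103, 107, 109, 113, 127, 131, 137, 139, 149, 151, 157, 163, 167, 173, 179, 181, 191, 193, 197, 199, 211, 223, 227, 229]. Summing 1/p over these primes: 37527519788898476695193360507423991967783840502510585362878348092116031948860199524739442233/19078266889580195013601891820992757757219839668357012055907516904309700014933909014729740190 ≈ 1.9670. Mertens estimate ln ln(231) + 0.2615 ≈ 1.9557.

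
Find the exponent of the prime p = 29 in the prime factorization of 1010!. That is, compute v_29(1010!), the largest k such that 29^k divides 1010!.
v_29(1010!) = 35

Legendre's formula: v_p(n!) = Σ_{k ≥ 1} ⌊n / p^k⌋. For p = 29, n = 1010, the terms are:
  ⌊1010/29^1⌋ = ⌊1010/29⌋ = 34
  ⌊1010/29^2⌋ = ⌊1010/841⌋ = 1
(the next term ⌊1010/29^3⌋ = 0, terminating the sum). Summing: v_29(1010!) = 34 + 1 = 35.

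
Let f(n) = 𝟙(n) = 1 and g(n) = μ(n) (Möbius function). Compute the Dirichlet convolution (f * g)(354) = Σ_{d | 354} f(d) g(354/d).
(𝟙 * μ)(354) = 0

Divisors of 354: [1, 2, 3, 6, 59, 118, 177, 354]. For each d | 354:
  d = 1: 𝟙(1) · μ(354/1) = 1 · -1 = -1
  d = 2: 𝟙(2) · μ(354/2) = 1 · 1 = 1
  d = 3: 𝟙(3) · μ(354/3) = 1 · 1 = 1
  d = 6: 𝟙(6) · μ(354/6) = 1 · -1 = -1
  d = 59: 𝟙(59) · μ(354/59) = 1 · 1 = 1
  d = 118: 𝟙(118) · μ(354/118) = 1 · -1 = -1
  d = 177: 𝟙(177) · μ(354/177) = 1 · -1 = -1
  d = 354: 𝟙(354) · μ(354/354) = 1 · 1 = 1
Summing: (𝟙 * μ)(354) = -1 + 1 + 1 + -1 + 1 + -1 + -1 + 1 = 0.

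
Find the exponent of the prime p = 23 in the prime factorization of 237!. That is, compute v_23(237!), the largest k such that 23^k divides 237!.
v_23(237!) = 10

Legendre's formula: v_p(n!) = Σ_{k ≥ 1} ⌊n / p^k⌋. For p = 23, n = 237, the terms are:
  ⌊237/23^1⌋ = ⌊237/23⌋ = 10
(the next term ⌊237/23^2⌋ = 0, terminating the sum). Summing: v_23(237!) = 10 = 10.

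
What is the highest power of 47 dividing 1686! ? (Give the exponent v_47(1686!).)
v_47(1686!) = 35

Legendre's formula: v_p(n!) = Σ_{k ≥ 1} ⌊n / p^k⌋. For p = 47, n = 1686, the terms are:
  ⌊1686/47^1⌋ = ⌊1686/47⌋ = 35
(the next term ⌊1686/47^2⌋ = 0, terminating the sum). Summing: v_47(1686!) = 35 = 35.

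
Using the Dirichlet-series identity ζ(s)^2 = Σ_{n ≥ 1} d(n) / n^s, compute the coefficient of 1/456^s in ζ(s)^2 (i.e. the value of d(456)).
d(456) = 16

ζ(s)^2 = (Σ 1/m^s)(Σ 1/k^s). The coefficient of 1/n^s in the product is the number of ordered pairs (m, k) with mk = n, which equals d(n). For n = 456, divisors are [1, 2, 3, 4, 6, 8, 12, 19, 24, 38, 57, 76, 114, 152, 228, 456], so d(456) = 16.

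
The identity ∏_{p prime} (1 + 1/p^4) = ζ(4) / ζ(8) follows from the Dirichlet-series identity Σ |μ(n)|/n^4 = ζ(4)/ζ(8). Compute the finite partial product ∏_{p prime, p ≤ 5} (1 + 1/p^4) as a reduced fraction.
∏ = 218161/202500

The primes p ≤ 5 are [2, 3, 5]. For each, (1 + 1/p^4) = (p^4 + 1)/p^4. Multiplying these fractions over p ∈ [2, 3, 5] gives 218161/202500. (In the limit P → ∞ this tends to ζ(4)/ζ(8).)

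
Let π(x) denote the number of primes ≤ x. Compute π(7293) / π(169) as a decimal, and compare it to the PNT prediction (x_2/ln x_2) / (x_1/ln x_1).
π(7293)/π(169) = 929/39 ≈ 23.8205;  PNT prediction ≈ 24.8885.

π(169) = 39 and π(7293) = 929, so π(7293)/π(169) ≈ 23.8205. The PNT-predicted ratio is (7293/ln(7293)) / (169/ln(169)) ≈ 24.8885. The two agree to within a few percent, as expected.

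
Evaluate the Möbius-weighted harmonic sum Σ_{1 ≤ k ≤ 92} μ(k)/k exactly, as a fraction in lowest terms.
Σ μ(k)/k = 226361852224483257830288188126621/23768741896345550770650537601358310

Values of μ(k) for 1 ≤ k ≤ 92: μ(1) = 1, μ(2) = -1, μ(3) = -1, μ(5) = -1, μ(6) = 1, μ(7) = -1, μ(10) = 1, μ(11) = -1, μ(13) = -1, μ(14) = 1, μ(15) = 1, μ(17) = -1, μ(19) = -1, μ(21) = 1, μ(22) = 1, μ(23) = -1, μ(26) = 1, μ(29) = -1, μ(30) = -1, μ(31) = -1, μ(33) = 1, μ(34) = 1, μ(35) = 1, μ(37) = -1, μ(38) = 1, μ(39) = 1, μ(41) = -1, μ(42) = -1, μ(43) = -1, μ(46) = 1, μ(47) = -1, μ(51) = 1, μ(53) = -1, μ(55) = 1, μ(57) = 1, μ(58) = 1, μ(59) = -1, μ(61) = -1, μ(62) = 1, μ(65) = 1, μ(66) = -1, μ(67) = -1, μ(69) = 1, μ(70) = -1, μ(71) = -1, μ(73) = -1, μ(74) = 1, μ(77) = 1, μ(78) = -1, μ(79) = -1, μ(82) = 1, μ(83) = -1, μ(85) = 1, μ(86) = 1, μ(87) = 1, μ(89) = -1, μ(91) = 1, with μ = 0 on non-squarefree integers. Summing μ(k)/k for k where μ(k) ≠ 0 gives 226361852224483257830288188126621/23768741896345550770650537601358310 ≈ 0.0095. (PNT ⟺ this sum → 0 as n → ∞.)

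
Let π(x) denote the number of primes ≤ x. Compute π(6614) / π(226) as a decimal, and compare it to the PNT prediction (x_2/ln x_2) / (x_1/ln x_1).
π(6614)/π(226) = 854/48 ≈ 17.7917;  PNT prediction ≈ 18.0329.

π(226) = 48 and π(6614) = 854, so π(6614)/π(226) ≈ 17.7917. The PNT-predicted ratio is (6614/ln(6614)) / (226/ln(226)) ≈ 18.0329. The two agree to within a few percent, as expected.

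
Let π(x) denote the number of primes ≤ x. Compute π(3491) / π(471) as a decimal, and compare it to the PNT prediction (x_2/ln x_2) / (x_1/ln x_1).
π(3491)/π(471) = 488/91 ≈ 5.3626;  PNT prediction ≈ 5.5920.

π(471) = 91 and π(3491) = 488, so π(3491)/π(471) ≈ 5.3626. The PNT-predicted ratio is (3491/ln(3491)) / (471/ln(471)) ≈ 5.5920. The two agree to within a few percent, as expected.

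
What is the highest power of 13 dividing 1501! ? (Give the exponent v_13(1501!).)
v_13(1501!) = 123

Legendre's formula: v_p(n!) = Σ_{k ≥ 1} ⌊n / p^k⌋. For p = 13, n = 1501, the terms are:
  ⌊1501/13^1⌋ = ⌊1501/13⌋ = 115
  ⌊1501/13^2⌋ = ⌊1501/169⌋ = 8
(the next term ⌊1501/13^3⌋ = 0, terminating the sum). Summing: v_13(1501!) = 115 + 8 = 123.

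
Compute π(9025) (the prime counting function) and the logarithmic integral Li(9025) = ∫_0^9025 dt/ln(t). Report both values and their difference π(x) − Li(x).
π(9025) = 1121;  Li(9025) ≈ 1139.69;  π(x) − Li(x) ≈ -18.69.

Direct count of primes ≤ 9025 gives π(9025) = 1121. Numerical evaluation of the logarithmic integral gives Li(9025) ≈ 1139.69. The difference π(x) − Li(x) ≈ -18.69 is typically negative for small/moderate x (Li(x) overestimates), though Littlewood's theorem shows this sign changes infinitely often.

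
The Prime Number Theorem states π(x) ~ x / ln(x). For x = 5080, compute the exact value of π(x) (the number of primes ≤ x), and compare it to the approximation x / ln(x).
π(5080) = 678;  x/ln(x) ≈ 595.33;  relative error ≈ 12.19%.

Directly count primes up to 5080: π(5080) = 678. The PNT approximation gives 5080/ln(5080) ≈ 5080/8.53307 ≈ 595.33. Relative error (π(x) − x/ln(x)) / π(x) ≈ 12.19%; the approximation is known to undercount slightly (Li(x) is a better estimate).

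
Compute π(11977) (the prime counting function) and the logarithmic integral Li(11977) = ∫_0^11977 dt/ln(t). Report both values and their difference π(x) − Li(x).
π(11977) = 1436;  Li(11977) ≈ 1458.65;  π(x) − Li(x) ≈ -22.65.

Direct count of primes ≤ 11977 gives π(11977) = 1436. Numerical evaluation of the logarithmic integral gives Li(11977) ≈ 1458.65. The difference π(x) − Li(x) ≈ -22.65 is typically negative for small/moderate x (Li(x) overestimates), though Littlewood's theorem shows this sign changes infinitely often.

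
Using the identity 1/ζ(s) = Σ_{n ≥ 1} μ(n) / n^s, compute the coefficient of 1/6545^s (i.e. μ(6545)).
μ(6545) = 1

Factor n = 6545 = 5 · 7 · 11 · 17. μ(n) = 0 if any exponent ≥ 2 (not squarefree); otherwise μ(n) = (−1)^{ω(n)} where ω(n) is the number of distinct prime factors. Applying: μ(6545) = 1.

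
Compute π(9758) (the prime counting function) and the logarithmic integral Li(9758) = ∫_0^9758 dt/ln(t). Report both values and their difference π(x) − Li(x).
π(9758) = 1203;  Li(9758) ≈ 1219.83;  π(x) − Li(x) ≈ -16.83.

Direct count of primes ≤ 9758 gives π(9758) = 1203. Numerical evaluation of the logarithmic integral gives Li(9758) ≈ 1219.83. The difference π(x) − Li(x) ≈ -16.83 is typically negative for small/moderate x (Li(x) overestimates), though Littlewood's theorem shows this sign changes infinitely often.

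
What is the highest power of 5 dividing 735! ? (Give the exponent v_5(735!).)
v_5(735!) = 182

Legendre's formula: v_p(n!) = Σ_{k ≥ 1} ⌊n / p^k⌋. For p = 5, n = 735, the terms are:
  ⌊735/5^1⌋ = ⌊735/5⌋ = 147
  ⌊735/5^2⌋ = ⌊735/25⌋ = 29
  ⌊735/5^3⌋ = ⌊735/125⌋ = 5
  ⌊735/5^4⌋ = ⌊735/625⌋ = 1
(the next term ⌊735/5^5⌋ = 0, terminating the sum). Summing: v_5(735!) = 147 + 29 + 5 + 1 = 182.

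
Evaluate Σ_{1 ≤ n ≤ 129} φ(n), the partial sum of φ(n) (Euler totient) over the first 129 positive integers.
Σ_{n ≤ 129} φ(n) = 5106

Compute φ(n) for each 1 ≤ n ≤ 129: φ(1) = 1, φ(2) = 1, φ(3) = 2, φ(4) = 2, φ(5) = 4, φ(6) = 2, φ(7) = 6, φ(8) = 4, φ(9) = 6, φ(10) = 4, φ(11) = 10, φ(12) = 4, φ(13) = 12, φ(14) = 6, φ(15) = 8, φ(16) = 8, φ(17) = 16, φ(18) = 6, φ(19) = 18, φ(20) = 8, φ(21) = 12, φ(22) = 10, φ(23) = 22, φ(24) = 8, φ(25) = 20, φ(26) = 12, φ(27) = 18, φ(28) = 12, φ(29) = 28, φ(30) = 8, φ(31) = 30, φ(32) = 16, φ(33) = 20, φ(34) = 16, φ(35) = 24, φ(36) = 12, φ(37) = 36, φ(38) = 18, φ(39) = 24, φ(40) = 16, φ(41) = 40, φ(42) = 12, φ(43) = 42, φ(44) = 20, φ(45) = 24, φ(46) = 22, φ(47) = 46, φ(48) = 16, φ(49) = 42, φ(50) = 20, φ(51) = 32, φ(52) = 24, φ(53) = 52, φ(54) = 18, φ(55) = 40, φ(56) = 24, φ(57) = 36, φ(58) = 28, φ(59) = 58, φ(60) = 16, φ(61) = 60, φ(62) = 30, φ(63) = 36, φ(64) = 32, φ(65) = 48, φ(66) = 20, φ(67) = 66, φ(68) = 32, φ(69) = 44, φ(70) = 24, φ(71) = 70, φ(72) = 24, φ(73) = 72, φ(74) = 36, φ(75) = 40, φ(76) = 36, φ(77) = 60, φ(78) = 24, φ(79) = 78, φ(80) = 32, φ(81) = 54, φ(82) = 40, φ(83) = 82, φ(84) = 24, φ(85) = 64, φ(86) = 42, φ(87) = 56, φ(88) = 40, φ(89) = 88, φ(90) = 24, φ(91) = 72, φ(92) = 44, φ(93) = 60, φ(94) = 46, φ(95) = 72, φ(96) = 32, φ(97) = 96, φ(98) = 42, φ(99) = 60, φ(100) = 40, φ(101) = 100, φ(102) = 32, φ(103) = 102, φ(104) = 48, φ(105) = 48, φ(106) = 52, φ(107) = 106, φ(108) = 36, φ(109) = 108, φ(110) = 40, φ(111) = 72, φ(112) = 48, φ(113) = 112, φ(114) = 36, φ(115) = 88, φ(116) = 56, φ(117) = 72, φ(118) = 58, φ(119) = 96, φ(120) = 32, φ(121) = 110, φ(122) = 60, φ(123) = 80, φ(124) = 60, φ(125) = 100, φ(126) = 36, φ(127) = 126, φ(128) = 64, φ(129) = 84. Summing all 129 values: 5106. (Average order: Σ_{n ≤ x} φ(n) ~ (3/π²) x². For x = 129, (3/π²)·129² ≈ 5058.26.)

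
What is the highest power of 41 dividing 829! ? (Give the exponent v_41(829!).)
v_41(829!) = 20

Legendre's formula: v_p(n!) = Σ_{k ≥ 1} ⌊n / p^k⌋. For p = 41, n = 829, the terms are:
  ⌊829/41^1⌋ = ⌊829/41⌋ = 20
(the next term ⌊829/41^2⌋ = 0, terminating the sum). Summing: v_41(829!) = 20 = 20.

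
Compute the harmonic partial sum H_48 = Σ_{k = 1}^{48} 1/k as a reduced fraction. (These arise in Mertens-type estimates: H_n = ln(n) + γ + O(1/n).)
H_48 = 282000222059796592919/63245806209101973600

Direct summation: H_48 = 1 + 1/2 + ... + 1/48. The least common denominator is lcm(1, ..., 48) = 442720643463713815200; over this denominator the numerator is 442720643463713815200 + 221360321731856907600 + 147573547821237938400 + 110680160865928453800 + 88544128692742763040 + 73786773910618969200 + 63245806209101973600 + 55340080432964226900 + 49191182607079312800 + 44272064346371381520 + 40247331223973983200 + 36893386955309484600 + 34055434112593370400 + 31622903104550986800 + 29514709564247587680 + 27670040216482113450 + 26042390791983165600 + 24595591303539656400 + 23301086498090200800 + 22136032173185690760 + 21081935403033991200 + 20123665611986991600 + 19248723628857122400 + 18446693477654742300 + 17708825738548552608 + 17027717056296685200 + 16397060869026437600 + 15811451552275493400 + 15266229084955648800 + 14757354782123793840 + 14281311079474639200 + 13835020108241056725 + 13415777074657994400 + 13021195395991582800 + 12649161241820394720 + 12297795651769828200 + 11965422796316589600 + 11650543249045100400 + 11351811370864456800 + 11068016086592845380 + 10798064474724727200 + 10540967701516995600 + 10295828917760786400 + 10061832805993495800 + 9838236521415862560 + 9624361814428561200 + 9419588158802421600 + 9223346738827371150 = 1974001554418576150433, so H_48 = 1974001554418576150433/442720643463713815200; reducing by gcd(1974001554418576150433, 442720643463713815200) = 7 gives 282000222059796592919/63245806209101973600 ≈ 4.45880. (The PNT-adjacent estimate ln(48) + γ ≈ 4.44842 matches within O(1/n).)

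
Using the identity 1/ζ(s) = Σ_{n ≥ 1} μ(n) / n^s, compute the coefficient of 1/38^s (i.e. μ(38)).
μ(38) = 1

Factor n = 38 = 2 · 19. μ(n) = 0 if any exponent ≥ 2 (not squarefree); otherwise μ(n) = (−1)^{ω(n)} where ω(n) is the number of distinct prime factors. Applying: μ(38) = 1.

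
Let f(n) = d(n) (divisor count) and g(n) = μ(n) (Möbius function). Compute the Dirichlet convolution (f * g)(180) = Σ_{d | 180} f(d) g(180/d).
(d * μ)(180) = 1

Divisors of 180: [1, 2, 3, 4, 5, 6, 9, 10, 12, 15, 18, 20, 30, 36, 45, 60, 90, 180]. For each d | 180:
  d = 1: d(1) · μ(180/1) = 1 · 0 = 0
  d = 2: d(2) · μ(180/2) = 2 · 0 = 0
  d = 3: d(3) · μ(180/3) = 2 · 0 = 0
  d = 4: d(4) · μ(180/4) = 3 · 0 = 0
  d = 5: d(5) · μ(180/5) = 2 · 0 = 0
  d = 6: d(6) · μ(180/6) = 4 · -1 = -4
  d = 9: d(9) · μ(180/9) = 3 · 0 = 0
  d = 10: d(10) · μ(180/10) = 4 · 0 = 0
  d = 12: d(12) · μ(180/12) = 6 · 1 = 6
  d = 15: d(15) · μ(180/15) = 4 · 0 = 0
  d = 18: d(18) · μ(180/18) = 6 · 1 = 6
  d = 20: d(20) · μ(180/20) = 6 · 0 = 0
  d = 30: d(30) · μ(180/30) = 8 · 1 = 8
  d = 36: d(36) · μ(180/36) = 9 · -1 = -9
  d = 45: d(45) · μ(180/45) = 6 · 0 = 0
  d = 60: d(60) · μ(180/60) = 12 · -1 = -12
  d = 90: d(90) · μ(180/90) = 12 · -1 = -12
  d = 180: d(180) · μ(180/180) = 18 · 1 = 18
Summing: (d * μ)(180) = 0 + 0 + 0 + 0 + 0 + -4 + 0 + 0 + 6 + 0 + 6 + 0 + 8 + -9 + 0 + -12 + -12 + 18 = 1.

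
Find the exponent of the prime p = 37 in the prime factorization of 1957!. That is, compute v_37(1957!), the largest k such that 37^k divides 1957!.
v_37(1957!) = 53

Legendre's formula: v_p(n!) = Σ_{k ≥ 1} ⌊n / p^k⌋. For p = 37, n = 1957, the terms are:
  ⌊1957/37^1⌋ = ⌊1957/37⌋ = 52
  ⌊1957/37^2⌋ = ⌊1957/1369⌋ = 1
(the next term ⌊1957/37^3⌋ = 0, terminating the sum). Summing: v_37(1957!) = 52 + 1 = 53.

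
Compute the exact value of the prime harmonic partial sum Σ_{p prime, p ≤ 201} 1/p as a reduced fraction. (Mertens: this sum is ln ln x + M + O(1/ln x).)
Σ 1/p = 15202313841027497739047080375538859939135227730139536997746371469607707132833646367/7799922041683461553249199106329813876687996789903550945093032474868511536164700810

π(201) = 46, so the primes ≤ 201 are [2, 3, 5, 7, 11, 13, 17, 19, 23, 29, 31, 37, 41, 43, 47, 53, 59, 61, 67, 71, 73, 79, 83, 89, 97, 101, 103, 107, 109, 113, 127, 131, 137, 139, 149, 151, 157, 163, 167, 173, 179, 181, 191, 193, 197, 199]. Summing 1/p over these primes: 15202313841027497739047080375538859939135227730139536997746371469607707132833646367/7799922041683461553249199106329813876687996789903550945093032474868511536164700810 ≈ 1.9490. Mertens estimate ln ln(201) + 0.2615 ≈ 1.9298.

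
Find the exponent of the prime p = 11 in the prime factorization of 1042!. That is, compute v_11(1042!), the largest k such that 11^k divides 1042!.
v_11(1042!) = 102

Legendre's formula: v_p(n!) = Σ_{k ≥ 1} ⌊n / p^k⌋. For p = 11, n = 1042, the terms are:
  ⌊1042/11^1⌋ = ⌊1042/11⌋ = 94
  ⌊1042/11^2⌋ = ⌊1042/121⌋ = 8
(the next term ⌊1042/11^3⌋ = 0, terminating the sum). Summing: v_11(1042!) = 94 + 8 = 102.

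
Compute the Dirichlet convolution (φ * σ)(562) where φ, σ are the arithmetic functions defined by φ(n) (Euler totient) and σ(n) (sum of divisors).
(φ * σ)(562) = 2248

Divisors of 562: [1, 2, 281, 562]. For each d | 562:
  d = 1: φ(1) · σ(562/1) = 1 · 846 = 846
  d = 2: φ(2) · σ(562/2) = 1 · 282 = 282
  d = 281: φ(281) · σ(562/281) = 280 · 3 = 840
  d = 562: φ(562) · σ(562/562) = 280 · 1 = 280
Summing: (φ * σ)(562) = 846 + 282 + 840 + 280 = 2248.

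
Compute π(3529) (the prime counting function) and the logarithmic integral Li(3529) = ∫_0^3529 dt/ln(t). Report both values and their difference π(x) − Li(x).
π(3529) = 493;  Li(3529) ≈ 508.15;  π(x) − Li(x) ≈ -15.15.

Direct count of primes ≤ 3529 gives π(3529) = 493. Numerical evaluation of the logarithmic integral gives Li(3529) ≈ 508.15. The difference π(x) − Li(x) ≈ -15.15 is typically negative for small/moderate x (Li(x) overestimates), though Littlewood's theorem shows this sign changes infinitely often.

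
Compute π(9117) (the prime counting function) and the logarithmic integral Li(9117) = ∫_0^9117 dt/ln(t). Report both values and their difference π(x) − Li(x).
π(9117) = 1130;  Li(9117) ≈ 1149.79;  π(x) − Li(x) ≈ -19.79.

Direct count of primes ≤ 9117 gives π(9117) = 1130. Numerical evaluation of the logarithmic integral gives Li(9117) ≈ 1149.79. The difference π(x) − Li(x) ≈ -19.79 is typically negative for small/moderate x (Li(x) overestimates), though Littlewood's theorem shows this sign changes infinitely often.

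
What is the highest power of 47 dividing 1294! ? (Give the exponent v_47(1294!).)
v_47(1294!) = 27

Legendre's formula: v_p(n!) = Σ_{k ≥ 1} ⌊n / p^k⌋. For p = 47, n = 1294, the terms are:
  ⌊1294/47^1⌋ = ⌊1294/47⌋ = 27
(the next term ⌊1294/47^2⌋ = 0, terminating the sum). Summing: v_47(1294!) = 27 = 27.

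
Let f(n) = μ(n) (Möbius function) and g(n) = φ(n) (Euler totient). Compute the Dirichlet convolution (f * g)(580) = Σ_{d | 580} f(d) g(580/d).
(μ * φ)(580) = 81

Divisors of 580: [1, 2, 4, 5, 10, 20, 29, 58, 116, 145, 290, 580]. For each d | 580:
  d = 1: μ(1) · φ(580/1) = 1 · 224 = 224
  d = 2: μ(2) · φ(580/2) = -1 · 112 = -112
  d = 4: μ(4) · φ(580/4) = 0 · 112 = 0
  d = 5: μ(5) · φ(580/5) = -1 · 56 = -56
  d = 10: μ(10) · φ(580/10) = 1 · 28 = 28
  d = 20: μ(20) · φ(580/20) = 0 · 28 = 0
  d = 29: μ(29) · φ(580/29) = -1 · 8 = -8
  d = 58: μ(58) · φ(580/58) = 1 · 4 = 4
  d = 116: μ(116) · φ(580/116) = 0 · 4 = 0
  d = 145: μ(145) · φ(580/145) = 1 · 2 = 2
  d = 290: μ(290) · φ(580/290) = -1 · 1 = -1
  d = 580: μ(580) · φ(580/580) = 0 · 1 = 0
Summing: (μ * φ)(580) = 224 + -112 + 0 + -56 + 28 + 0 + -8 + 4 + 0 + 2 + -1 + 0 = 81.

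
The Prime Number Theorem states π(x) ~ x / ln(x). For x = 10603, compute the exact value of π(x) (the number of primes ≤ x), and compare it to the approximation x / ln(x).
π(10603) = 1293;  x/ln(x) ≈ 1143.93;  relative error ≈ 11.53%.

Directly count primes up to 10603: π(10603) = 1293. The PNT approximation gives 10603/ln(10603) ≈ 10603/9.26889 ≈ 1143.93. Relative error (π(x) − x/ln(x)) / π(x) ≈ 11.53%; the approximation is known to undercount slightly (Li(x) is a better estimate).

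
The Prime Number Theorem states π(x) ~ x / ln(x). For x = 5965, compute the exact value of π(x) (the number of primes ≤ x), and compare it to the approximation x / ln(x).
π(5965) = 781;  x/ln(x) ≈ 686.13;  relative error ≈ 12.15%.

Directly count primes up to 5965: π(5965) = 781. The PNT approximation gives 5965/ln(5965) ≈ 5965/8.69366 ≈ 686.13. Relative error (π(x) − x/ln(x)) / π(x) ≈ 12.15%; the approximation is known to undercount slightly (Li(x) is a better estimate).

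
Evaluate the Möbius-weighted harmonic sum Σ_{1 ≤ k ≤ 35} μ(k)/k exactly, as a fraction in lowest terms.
Σ μ(k)/k = 2562470143/100280245065

Values of μ(k) for 1 ≤ k ≤ 35: μ(1) = 1, μ(2) = -1, μ(3) = -1, μ(5) = -1, μ(6) = 1, μ(7) = -1, μ(10) = 1, μ(11) = -1, μ(13) = -1, μ(14) = 1, μ(15) = 1, μ(17) = -1, μ(19) = -1, μ(21) = 1, μ(22) = 1, μ(23) = -1, μ(26) = 1, μ(29) = -1, μ(30) = -1, μ(31) = -1, μ(33) = 1, μ(34) = 1, μ(35) = 1, with μ = 0 on non-squarefree integers. Summing μ(k)/k for k where μ(k) ≠ 0 gives 2562470143/100280245065 ≈ 0.0256. (PNT ⟺ this sum → 0 as n → ∞.)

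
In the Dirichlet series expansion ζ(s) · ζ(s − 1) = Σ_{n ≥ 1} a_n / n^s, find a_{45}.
σ(45) = 78

In the product (Σ m^0/m^s)(Σ k / k^s) = Σ (Σ_{d | n} d) / n^s, the coefficient of 1/n^s is σ(n) = Σ_{d | n} d. For n = 45, divisors are [1, 3, 5, 9, 15, 45]; summing: σ(45) = 78.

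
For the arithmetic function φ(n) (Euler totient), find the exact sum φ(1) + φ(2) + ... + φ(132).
Σ_{n ≤ 132} φ(n) = 5324

Compute φ(n) for each 1 ≤ n ≤ 132: φ(1) = 1, φ(2) = 1, φ(3) = 2, φ(4) = 2, φ(5) = 4, φ(6) = 2, φ(7) = 6, φ(8) = 4, φ(9) = 6, φ(10) = 4, φ(11) = 10, φ(12) = 4, φ(13) = 12, φ(14) = 6, φ(15) = 8, φ(16) = 8, φ(17) = 16, φ(18) = 6, φ(19) = 18, φ(20) = 8, φ(21) = 12, φ(22) = 10, φ(23) = 22, φ(24) = 8, φ(25) = 20, φ(26) = 12, φ(27) = 18, φ(28) = 12, φ(29) = 28, φ(30) = 8, φ(31) = 30, φ(32) = 16, φ(33) = 20, φ(34) = 16, φ(35) = 24, φ(36) = 12, φ(37) = 36, φ(38) = 18, φ(39) = 24, φ(40) = 16, φ(41) = 40, φ(42) = 12, φ(43) = 42, φ(44) = 20, φ(45) = 24, φ(46) = 22, φ(47) = 46, φ(48) = 16, φ(49) = 42, φ(50) = 20, φ(51) = 32, φ(52) = 24, φ(53) = 52, φ(54) = 18, φ(55) = 40, φ(56) = 24, φ(57) = 36, φ(58) = 28, φ(59) = 58, φ(60) = 16, φ(61) = 60, φ(62) = 30, φ(63) = 36, φ(64) = 32, φ(65) = 48, φ(66) = 20, φ(67) = 66, φ(68) = 32, φ(69) = 44, φ(70) = 24, φ(71) = 70, φ(72) = 24, φ(73) = 72, φ(74) = 36, φ(75) = 40, φ(76) = 36, φ(77) = 60, φ(78) = 24, φ(79) = 78, φ(80) = 32, φ(81) = 54, φ(82) = 40, φ(83) = 82, φ(84) = 24, φ(85) = 64, φ(86) = 42, φ(87) = 56, φ(88) = 40, φ(89) = 88, φ(90) = 24, φ(91) = 72, φ(92) = 44, φ(93) = 60, φ(94) = 46, φ(95) = 72, φ(96) = 32, φ(97) = 96, φ(98) = 42, φ(99) = 60, φ(100) = 40, φ(101) = 100, φ(102) = 32, φ(103) = 102, φ(104) = 48, φ(105) = 48, φ(106) = 52, φ(107) = 106, φ(108) = 36, φ(109) = 108, φ(110) = 40, φ(111) = 72, φ(112) = 48, φ(113) = 112, φ(114) = 36, φ(115) = 88, φ(116) = 56, φ(117) = 72, φ(118) = 58, φ(119) = 96, φ(120) = 32, φ(121) = 110, φ(122) = 60, φ(123) = 80, φ(124) = 60, φ(125) = 100, φ(126) = 36, φ(127) = 126, φ(128) = 64, φ(129) = 84, φ(130) = 48, φ(131) = 130, φ(132) = 40. Summing all 132 values: 5324. (Average order: Σ_{n ≤ x} φ(n) ~ (3/π²) x². For x = 132, (3/π²)·132² ≈ 5296.26.)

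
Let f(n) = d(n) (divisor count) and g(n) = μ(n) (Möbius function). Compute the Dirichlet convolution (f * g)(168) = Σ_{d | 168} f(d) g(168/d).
(d * μ)(168) = 1

Divisors of 168: [1, 2, 3, 4, 6, 7, 8, 12, 14, 21, 24, 28, 42, 56, 84, 168]. For each d | 168:
  d = 1: d(1) · μ(168/1) = 1 · 0 = 0
  d = 2: d(2) · μ(168/2) = 2 · 0 = 0
  d = 3: d(3) · μ(168/3) = 2 · 0 = 0
  d = 4: d(4) · μ(168/4) = 3 · -1 = -3
  d = 6: d(6) · μ(168/6) = 4 · 0 = 0
  d = 7: d(7) · μ(168/7) = 2 · 0 = 0
  d = 8: d(8) · μ(168/8) = 4 · 1 = 4
  d = 12: d(12) · μ(168/12) = 6 · 1 = 6
  d = 14: d(14) · μ(168/14) = 4 · 0 = 0
  d = 21: d(21) · μ(168/21) = 4 · 0 = 0
  d = 24: d(24) · μ(168/24) = 8 · -1 = -8
  d = 28: d(28) · μ(168/28) = 6 · 1 = 6
  d = 42: d(42) · μ(168/42) = 8 · 0 = 0
  d = 56: d(56) · μ(168/56) = 8 · -1 = -8
  d = 84: d(84) · μ(168/84) = 12 · -1 = -12
  d = 168: d(168) · μ(168/168) = 16 · 1 = 16
Summing: (d * μ)(168) = 0 + 0 + 0 + -3 + 0 + 0 + 4 + 6 + 0 + 0 + -8 + 6 + 0 + -8 + -12 + 16 = 1.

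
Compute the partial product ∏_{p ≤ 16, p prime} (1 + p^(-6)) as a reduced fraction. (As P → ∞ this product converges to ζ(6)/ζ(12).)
∏ = 261167492243135861/256778456493448890

The primes p ≤ 16 are [2, 3, 5, 7, 11, 13]. For each, (1 + 1/p^6) = (p^6 + 1)/p^6. Multiplying these fractions over p ∈ [2, 3, 5, 7, 11, 13] gives 261167492243135861/256778456493448890. (In the limit P → ∞ this tends to ζ(6)/ζ(12).)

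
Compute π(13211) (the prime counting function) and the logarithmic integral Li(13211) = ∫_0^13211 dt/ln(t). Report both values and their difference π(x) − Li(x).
π(13211) = 1570;  Li(13211) ≈ 1589.36;  π(x) − Li(x) ≈ -19.36.

Direct count of primes ≤ 13211 gives π(13211) = 1570. Numerical evaluation of the logarithmic integral gives Li(13211) ≈ 1589.36. The difference π(x) − Li(x) ≈ -19.36 is typically negative for small/moderate x (Li(x) overestimates), though Littlewood's theorem shows this sign changes infinitely often.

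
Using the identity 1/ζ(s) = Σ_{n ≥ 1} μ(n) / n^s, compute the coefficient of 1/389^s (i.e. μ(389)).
μ(389) = -1

Factor n = 389 = 389. μ(n) = 0 if any exponent ≥ 2 (not squarefree); otherwise μ(n) = (−1)^{ω(n)} where ω(n) is the number of distinct prime factors. Applying: μ(389) = -1.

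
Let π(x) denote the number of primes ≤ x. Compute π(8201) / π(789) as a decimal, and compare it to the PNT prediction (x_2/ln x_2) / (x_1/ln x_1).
π(8201)/π(789) = 1028/138 ≈ 7.4493;  PNT prediction ≈ 7.6939.

π(789) = 138 and π(8201) = 1028, so π(8201)/π(789) ≈ 7.4493. The PNT-predicted ratio is (8201/ln(8201)) / (789/ln(789)) ≈ 7.6939. The two agree to within a few percent, as expected.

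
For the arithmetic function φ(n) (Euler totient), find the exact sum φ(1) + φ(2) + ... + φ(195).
Σ_{n ≤ 195} φ(n) = 11614

Compute φ(n) for each 1 ≤ n ≤ 195: φ(1) = 1, φ(2) = 1, φ(3) = 2, φ(4) = 2, φ(5) = 4, φ(6) = 2, φ(7) = 6, φ(8) = 4, φ(9) = 6, φ(10) = 4, φ(11) = 10, φ(12) = 4, φ(13) = 12, φ(14) = 6, φ(15) = 8, φ(16) = 8, φ(17) = 16, φ(18) = 6, φ(19) = 18, φ(20) = 8, φ(21) = 12, φ(22) = 10, φ(23) = 22, φ(24) = 8, φ(25) = 20, φ(26) = 12, φ(27) = 18, φ(28) = 12, φ(29) = 28, φ(30) = 8, φ(31) = 30, φ(32) = 16, φ(33) = 20, φ(34) = 16, φ(35) = 24, φ(36) = 12, φ(37) = 36, φ(38) = 18, φ(39) = 24, φ(40) = 16, φ(41) = 40, φ(42) = 12, φ(43) = 42, φ(44) = 20, φ(45) = 24, φ(46) = 22, φ(47) = 46, φ(48) = 16, φ(49) = 42, φ(50) = 20, φ(51) = 32, φ(52) = 24, φ(53) = 52, φ(54) = 18, φ(55) = 40, φ(56) = 24, φ(57) = 36, φ(58) = 28, φ(59) = 58, φ(60) = 16, φ(61) = 60, φ(62) = 30, φ(63) = 36, φ(64) = 32, φ(65) = 48, φ(66) = 20, φ(67) = 66, φ(68) = 32, φ(69) = 44, φ(70) = 24, φ(71) = 70, φ(72) = 24, φ(73) = 72, φ(74) = 36, φ(75) = 40, φ(76) = 36, φ(77) = 60, φ(78) = 24, φ(79) = 78, φ(80) = 32, φ(81) = 54, φ(82) = 40, φ(83) = 82, φ(84) = 24, φ(85) = 64, φ(86) = 42, φ(87) = 56, φ(88) = 40, φ(89) = 88, φ(90) = 24, φ(91) = 72, φ(92) = 44, φ(93) = 60, φ(94) = 46, φ(95) = 72, φ(96) = 32, φ(97) = 96, φ(98) = 42, φ(99) = 60, φ(100) = 40, φ(101) = 100, φ(102) = 32, φ(103) = 102, φ(104) = 48, φ(105) = 48, φ(106) = 52, φ(107) = 106, φ(108) = 36, φ(109) = 108, φ(110) = 40, φ(111) = 72, φ(112) = 48, φ(113) = 112, φ(114) = 36, φ(115) = 88, φ(116) = 56, φ(117) = 72, φ(118) = 58, φ(119) = 96, φ(120) = 32, φ(121) = 110, φ(122) = 60, φ(123) = 80, φ(124) = 60, φ(125) = 100, φ(126) = 36, φ(127) = 126, φ(128) = 64, φ(129) = 84, φ(130) = 48, φ(131) = 130, φ(132) = 40, φ(133) = 108, φ(134) = 66, φ(135) = 72, φ(136) = 64, φ(137) = 136, φ(138) = 44, φ(139) = 138, φ(140) = 48, φ(141) = 92, φ(142) = 70, φ(143) = 120, φ(144) = 48, φ(145) = 112, φ(146) = 72, φ(147) = 84, φ(148) = 72, φ(149) = 148, φ(150) = 40, φ(151) = 150, φ(152) = 72, φ(153) = 96, φ(154) = 60, φ(155) = 120, φ(156) = 48, φ(157) = 156, φ(158) = 78, φ(159) = 104, φ(160) = 64, φ(161) = 132, φ(162) = 54, φ(163) = 162, φ(164) = 80, φ(165) = 80, φ(166) = 82, φ(167) = 166, φ(168) = 48, φ(169) = 156, φ(170) = 64, φ(171) = 108, φ(172) = 84, φ(173) = 172, φ(174) = 56, φ(175) = 120, φ(176) = 80, φ(177) = 116, φ(178) = 88, φ(179) = 178, φ(180) = 48, φ(181) = 180, φ(182) = 72, φ(183) = 120, φ(184) = 88, φ(185) = 144, φ(186) = 60, φ(187) = 160, φ(188) = 92, φ(189) = 108, φ(190) = 72, φ(191) = 190, φ(192) = 64, φ(193) = 192, φ(194) = 96, φ(195) = 96. Summing all 195 values: 11614. (Average order: Σ_{n ≤ x} φ(n) ~ (3/π²) x². For x = 195, (3/π²)·195² ≈ 11558.21.)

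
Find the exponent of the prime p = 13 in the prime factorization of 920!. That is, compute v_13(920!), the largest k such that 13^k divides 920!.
v_13(920!) = 75

Legendre's formula: v_p(n!) = Σ_{k ≥ 1} ⌊n / p^k⌋. For p = 13, n = 920, the terms are:
  ⌊920/13^1⌋ = ⌊920/13⌋ = 70
  ⌊920/13^2⌋ = ⌊920/169⌋ = 5
(the next term ⌊920/13^3⌋ = 0, terminating the sum). Summing: v_13(920!) = 70 + 5 = 75.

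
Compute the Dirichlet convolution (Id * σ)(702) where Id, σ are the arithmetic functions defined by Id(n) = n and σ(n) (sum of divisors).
(Id * σ)(702) = 19170

Divisors of 702: [1, 2, 3, 6, 9, 13, 18, 26, 27, 39, 54, 78, 117, 234, 351, 702]. For each d | 702:
  d = 1: Id(1) · σ(702/1) = 1 · 1680 = 1680
  d = 2: Id(2) · σ(702/2) = 2 · 560 = 1120
  d = 3: Id(3) · σ(702/3) = 3 · 546 = 1638
  d = 6: Id(6) · σ(702/6) = 6 · 182 = 1092
  d = 9: Id(9) · σ(702/9) = 9 · 168 = 1512
  d = 13: Id(13) · σ(702/13) = 13 · 120 = 1560
  d = 18: Id(18) · σ(702/18) = 18 · 56 = 1008
  d = 26: Id(26) · σ(702/26) = 26 · 40 = 1040
  d = 27: Id(27) · σ(702/27) = 27 · 42 = 1134
  d = 39: Id(39) · σ(702/39) = 39 · 39 = 1521
  d = 54: Id(54) · σ(702/54) = 54 · 14 = 756
  d = 78: Id(78) · σ(702/78) = 78 · 13 = 1014
  d = 117: Id(117) · σ(702/117) = 117 · 12 = 1404
  d = 234: Id(234) · σ(702/234) = 234 · 4 = 936
  d = 351: Id(351) · σ(702/351) = 351 · 3 = 1053
  d = 702: Id(702) · σ(702/702) = 702 · 1 = 702
Summing: (Id * σ)(702) = 1680 + 1120 + 1638 + 1092 + 1512 + 1560 + 1008 + 1040 + 1134 + 1521 + 756 + 1014 + 1404 + 936 + 1053 + 702 = 19170.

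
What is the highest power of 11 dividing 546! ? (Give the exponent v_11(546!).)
v_11(546!) = 53

Legendre's formula: v_p(n!) = Σ_{k ≥ 1} ⌊n / p^k⌋. For p = 11, n = 546, the terms are:
  ⌊546/11^1⌋ = ⌊546/11⌋ = 49
  ⌊546/11^2⌋ = ⌊546/121⌋ = 4
(the next term ⌊546/11^3⌋ = 0, terminating the sum). Summing: v_11(546!) = 49 + 4 = 53.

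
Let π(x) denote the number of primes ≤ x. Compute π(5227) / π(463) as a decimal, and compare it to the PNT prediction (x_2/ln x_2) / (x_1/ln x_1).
π(5227)/π(463) = 694/90 ≈ 7.7111;  PNT prediction ≈ 8.0933.

π(463) = 90 and π(5227) = 694, so π(5227)/π(463) ≈ 7.7111. The PNT-predicted ratio is (5227/ln(5227)) / (463/ln(463)) ≈ 8.0933. The two agree to within a few percent, as expected.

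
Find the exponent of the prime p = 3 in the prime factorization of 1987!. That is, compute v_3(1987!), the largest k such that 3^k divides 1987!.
v_3(1987!) = 989

Legendre's formula: v_p(n!) = Σ_{k ≥ 1} ⌊n / p^k⌋. For p = 3, n = 1987, the terms are:
  ⌊1987/3^1⌋ = ⌊1987/3⌋ = 662
  ⌊1987/3^2⌋ = ⌊1987/9⌋ = 220
  ⌊1987/3^3⌋ = ⌊1987/27⌋ = 73
  ⌊1987/3^4⌋ = ⌊1987/81⌋ = 24
  ⌊1987/3^5⌋ = ⌊1987/243⌋ = 8
  ⌊1987/3^6⌋ = ⌊1987/729⌋ = 2
(the next term ⌊1987/3^7⌋ = 0, terminating the sum). Summing: v_3(1987!) = 662 + 220 + 73 + 24 + 8 + 2 = 989.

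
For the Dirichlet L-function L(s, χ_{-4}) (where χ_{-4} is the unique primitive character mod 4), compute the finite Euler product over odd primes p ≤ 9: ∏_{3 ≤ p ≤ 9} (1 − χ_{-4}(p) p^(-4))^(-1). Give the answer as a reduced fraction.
∏ = 40516875/40968512

The odd primes p ≤ 9 are [3, 5, 7]. For each, χ(p) = 1 if p ≡ 1 mod 4, χ(p) = −1 if p ≡ 3 mod 4. Taking (1 − χ(p)/p^4)^(-1) = p^4/(p^4 − χ(p)): (1 − (-1)/3^4)^(-1) · (1 − (1)/5^4)^(-1) · (1 − (-1)/7^4)^(-1) = 40516875/40968512.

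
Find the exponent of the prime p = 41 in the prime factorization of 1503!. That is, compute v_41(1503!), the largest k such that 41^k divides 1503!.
v_41(1503!) = 36

Legendre's formula: v_p(n!) = Σ_{k ≥ 1} ⌊n / p^k⌋. For p = 41, n = 1503, the terms are:
  ⌊1503/41^1⌋ = ⌊1503/41⌋ = 36
(the next term ⌊1503/41^2⌋ = 0, terminating the sum). Summing: v_41(1503!) = 36 = 36.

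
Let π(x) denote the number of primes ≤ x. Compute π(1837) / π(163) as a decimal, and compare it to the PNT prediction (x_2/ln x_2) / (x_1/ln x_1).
π(1837)/π(163) = 282/38 ≈ 7.4211;  PNT prediction ≈ 7.6380.

π(163) = 38 and π(1837) = 282, so π(1837)/π(163) ≈ 7.4211. The PNT-predicted ratio is (1837/ln(1837)) / (163/ln(163)) ≈ 7.6380. The two agree to within a few percent, as expected.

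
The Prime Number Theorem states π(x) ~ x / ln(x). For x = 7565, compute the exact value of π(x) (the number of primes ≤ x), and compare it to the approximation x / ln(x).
π(7565) = 960;  x/ln(x) ≈ 847.02;  relative error ≈ 11.77%.

Directly count primes up to 7565: π(7565) = 960. The PNT approximation gives 7565/ln(7565) ≈ 7565/8.93129 ≈ 847.02. Relative error (π(x) − x/ln(x)) / π(x) ≈ 11.77%; the approximation is known to undercount slightly (Li(x) is a better estimate).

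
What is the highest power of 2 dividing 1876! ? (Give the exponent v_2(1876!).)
v_2(1876!) = 1870

Legendre's formula: v_p(n!) = Σ_{k ≥ 1} ⌊n / p^k⌋. For p = 2, n = 1876, the terms are:
  ⌊1876/2^1⌋ = ⌊1876/2⌋ = 938
  ⌊1876/2^2⌋ = ⌊1876/4⌋ = 469
  ⌊1876/2^3⌋ = ⌊1876/8⌋ = 234
  ⌊1876/2^4⌋ = ⌊1876/16⌋ = 117
  ⌊1876/2^5⌋ = ⌊1876/32⌋ = 58
  ⌊1876/2^6⌋ = ⌊1876/64⌋ = 29
  ⌊1876/2^7⌋ = ⌊1876/128⌋ = 14
  ⌊1876/2^8⌋ = ⌊1876/256⌋ = 7
  ⌊1876/2^9⌋ = ⌊1876/512⌋ = 3
  ⌊1876/2^10⌋ = ⌊1876/1024⌋ = 1
(the next term ⌊1876/2^11⌋ = 0, terminating the sum). Summing: v_2(1876!) = 938 + 469 + 234 + 117 + 58 + 29 + 14 + 7 + 3 + 1 = 1870.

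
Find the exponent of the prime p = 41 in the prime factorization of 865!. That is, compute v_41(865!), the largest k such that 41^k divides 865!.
v_41(865!) = 21

Legendre's formula: v_p(n!) = Σ_{k ≥ 1} ⌊n / p^k⌋. For p = 41, n = 865, the terms are:
  ⌊865/41^1⌋ = ⌊865/41⌋ = 21
(the next term ⌊865/41^2⌋ = 0, terminating the sum). Summing: v_41(865!) = 21 = 21.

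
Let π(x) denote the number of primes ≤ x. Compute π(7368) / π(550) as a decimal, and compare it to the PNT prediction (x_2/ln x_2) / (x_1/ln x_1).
π(7368)/π(550) = 937/101 ≈ 9.2772;  PNT prediction ≈ 9.4925.

π(550) = 101 and π(7368) = 937, so π(7368)/π(550) ≈ 9.2772. The PNT-predicted ratio is (7368/ln(7368)) / (550/ln(550)) ≈ 9.4925. The two agree to within a few percent, as expected.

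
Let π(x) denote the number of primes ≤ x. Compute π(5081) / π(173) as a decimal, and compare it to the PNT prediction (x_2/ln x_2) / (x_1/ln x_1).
π(5081)/π(173) = 679/40 ≈ 16.9750;  PNT prediction ≈ 17.7367.

π(173) = 40 and π(5081) = 679, so π(5081)/π(173) ≈ 16.9750. The PNT-predicted ratio is (5081/ln(5081)) / (173/ln(173)) ≈ 17.7367. The two agree to within a few percent, as expected.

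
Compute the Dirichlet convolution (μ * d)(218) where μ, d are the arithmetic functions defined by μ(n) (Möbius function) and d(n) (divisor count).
(μ * d)(218) = 1

Divisors of 218: [1, 2, 109, 218]. For each d | 218:
  d = 1: μ(1) · d(218/1) = 1 · 4 = 4
  d = 2: μ(2) · d(218/2) = -1 · 2 = -2
  d = 109: μ(109) · d(218/109) = -1 · 2 = -2
  d = 218: μ(218) · d(218/218) = 1 · 1 = 1
Summing: (μ * d)(218) = 4 + -2 + -2 + 1 = 1.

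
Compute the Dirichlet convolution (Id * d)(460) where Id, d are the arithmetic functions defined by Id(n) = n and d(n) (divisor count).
(Id * d)(460) = 1925

Divisors of 460: [1, 2, 4, 5, 10, 20, 23, 46, 92, 115, 230, 460]. For each d | 460:
  d = 1: Id(1) · d(460/1) = 1 · 12 = 12
  d = 2: Id(2) · d(460/2) = 2 · 8 = 16
  d = 4: Id(4) · d(460/4) = 4 · 4 = 16
  d = 5: Id(5) · d(460/5) = 5 · 6 = 30
  d = 10: Id(10) · d(460/10) = 10 · 4 = 40
  d = 20: Id(20) · d(460/20) = 20 · 2 = 40
  d = 23: Id(23) · d(460/23) = 23 · 6 = 138
  d = 46: Id(46) · d(460/46) = 46 · 4 = 184
  d = 92: Id(92) · d(460/92) = 92 · 2 = 184
  d = 115: Id(115) · d(460/115) = 115 · 3 = 345
  d = 230: Id(230) · d(460/230) = 230 · 2 = 460
  d = 460: Id(460) · d(460/460) = 460 · 1 = 460
Summing: (Id * d)(460) = 12 + 16 + 16 + 30 + 40 + 40 + 138 + 184 + 184 + 345 + 460 + 460 = 1925.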